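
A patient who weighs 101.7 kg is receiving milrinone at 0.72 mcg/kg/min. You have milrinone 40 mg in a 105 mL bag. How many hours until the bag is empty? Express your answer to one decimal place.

9.1 hours

Dose = 0.72 mcg/kg/min × 101.7 kg = 73.224 mcg/min
73.224 mcg/min × 60 min/hr = 4393.44 mcg/hr
Concentration = 40 mg ÷ 105 mL = 0.3809524 mg/mL = 380.9524 mcg/mL
Rate = 4393.44 mcg/hr ÷ 380.9524 mcg/mL = 11.53278 mL/hr
Duration = 105 mL ÷ 11.53278 mL/hr = 9.104483 hr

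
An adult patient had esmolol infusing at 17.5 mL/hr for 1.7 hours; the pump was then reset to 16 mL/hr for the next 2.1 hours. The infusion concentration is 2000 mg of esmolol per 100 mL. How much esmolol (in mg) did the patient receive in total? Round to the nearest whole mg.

1267 mg

Concentration = 2000 mg ÷ 100 mL = 20 mg/mL
Stage 1: 17.5 mL/hr × 1.7 hr = 29.75 mL → 29.75 mL × 20 mg/mL = 595 mg
Stage 2: 16 mL/hr × 2.1 hr = 33.6 mL → 33.6 mL × 20 mg/mL = 672 mg
Total = 595 + 672 = 1267 mg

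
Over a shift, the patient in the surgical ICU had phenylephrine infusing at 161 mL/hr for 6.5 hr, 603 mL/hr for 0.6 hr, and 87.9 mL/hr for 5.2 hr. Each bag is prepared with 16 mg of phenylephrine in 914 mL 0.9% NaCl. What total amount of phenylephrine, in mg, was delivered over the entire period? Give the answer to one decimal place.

32.7 mg

Concentration = 16 mg ÷ 914 mL = 0.01750547 mg/mL
Stage 1: 161 mL/hr × 6.5 hr = 1046.5 mL → 1046.5 mL × 0.01750547 mg/mL = 18.31947 mg
Stage 2: 603 mL/hr × 0.6 hr = 361.8 mL → 361.8 mL × 0.01750547 mg/mL = 6.333479 mg
Stage 3: 87.9 mL/hr × 5.2 hr = 457.08 mL → 457.08 mL × 0.01750547 mg/mL = 8.0014 mg
Total = 18.31947 + 6.333479 + 8.0014 = 32.65435 mg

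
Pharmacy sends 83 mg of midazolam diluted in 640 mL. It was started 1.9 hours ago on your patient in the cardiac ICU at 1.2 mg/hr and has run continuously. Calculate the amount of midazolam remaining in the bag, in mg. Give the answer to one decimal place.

80.7 mg

Concentration = 83 mg ÷ 640 mL = 0.1296875 mg/mL
Rate = 1.2 mg/hr ÷ 0.1296875 mg/mL = 9.253012 mL/hr
Volume infused = 9.253012 mL/hr × 1.9 hr = 17.58072 mL
Volume remaining = 640 − 17.58072 = 622.4193 mL
Drug remaining = 622.4193 mL × 0.1296875 mg/mL = 80.72 mg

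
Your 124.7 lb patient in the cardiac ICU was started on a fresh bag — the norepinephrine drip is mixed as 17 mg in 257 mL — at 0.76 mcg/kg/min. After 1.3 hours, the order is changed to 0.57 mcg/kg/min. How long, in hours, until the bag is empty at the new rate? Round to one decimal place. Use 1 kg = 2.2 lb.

7.0 hours

Initial rate:
Weight = 124.7 lb ÷ 2.2 lb/kg = 56.68182 kg
Dose = 0.76 mcg/kg/min × 56.68182 kg = 43.07818 mcg/min
43.07818 mcg/min × 60 min/hr = 2584.691 mcg/hr
Concentration = 17 mg ÷ 257 mL = 0.06614786 mg/mL = 66.14786 mcg/mL
Rate = 2584.691 mcg/hr ÷ 66.14786 mcg/mL = 39.07444 mL/hr
Volume infused so far = 39.07444 mL/hr × 1.3 hr = 50.79678 mL
Volume remaining = 257 − 50.79678 = 206.2032 mL
New rate:
Dose = 0.57 mcg/kg/min × 56.68182 kg = 32.30864 mcg/min
32.30864 mcg/min × 60 min/hr = 1938.518 mcg/hr
Rate = 1938.518 mcg/hr ÷ 66.14786 mcg/mL = 29.30583 mL/hr
Time remaining = 206.2032 mL ÷ 29.30583 mL/hr = 7.036252 hr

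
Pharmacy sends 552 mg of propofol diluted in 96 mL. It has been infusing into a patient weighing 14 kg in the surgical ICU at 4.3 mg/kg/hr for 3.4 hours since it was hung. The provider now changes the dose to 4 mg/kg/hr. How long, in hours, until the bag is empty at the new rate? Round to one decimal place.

Initial rate:
Dose = 4.3 mg/kg/hr × 14 kg = 60.2 mg/hr
Concentration = 552 mg ÷ 96 mL = 5.75 mg/mL
Rate = 60.2 mg/hr ÷ 5.75 mg/mL = 10.46957 mL/hr
Volume infused so far = 10.46957 mL/hr × 3.4 hr = 35.59652 mL
Volume remaining = 96 − 35.59652 = 60.40348 mL
New rate:
Dose = 4 mg/kg/hr × 14 kg = 56 mg/hr
Rate = 56 mg/hr ÷ 5.75 mg/mL = 9.73913 mL/hr
Time remaining = 60.40348 mL ÷ 9.73913 mL/hr = 6.202143 hr

6.2 hours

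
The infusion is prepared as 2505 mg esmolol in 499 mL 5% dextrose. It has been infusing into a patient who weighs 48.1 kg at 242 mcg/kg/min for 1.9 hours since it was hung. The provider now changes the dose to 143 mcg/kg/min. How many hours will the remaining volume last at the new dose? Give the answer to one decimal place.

2.9 hours

Initial rate:
Dose = 242 mcg/kg/min × 48.1 kg = 11640.2 mcg/min
11640.2 mcg/min × 60 min/hr = 698412 mcg/hr
Concentration = 2505 mg ÷ 499 mL = 5.02004 mg/mL = 5020.04 mcg/mL
Rate = 698412 mcg/hr ÷ 5020.04 mcg/mL = 139.1248 mL/hr
Volume infused so far = 139.1248 mL/hr × 1.9 hr = 264.3371 mL
Volume remaining = 499 − 264.3371 = 234.6629 mL
New rate:
Dose = 143 mcg/kg/min × 48.1 kg = 6878.3 mcg/min
6878.3 mcg/min × 60 min/hr = 412698 mcg/hr
Rate = 412698 mcg/hr ÷ 5020.04 mcg/mL = 82.2101 mL/hr
Time remaining = 234.6629 mL ÷ 82.2101 mL/hr = 2.854429 hr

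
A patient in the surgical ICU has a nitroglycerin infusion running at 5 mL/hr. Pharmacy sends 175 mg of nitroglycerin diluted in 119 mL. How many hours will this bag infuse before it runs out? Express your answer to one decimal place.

23.8 hours

Duration = 119 mL ÷ 5 mL/hr = 23.8 hr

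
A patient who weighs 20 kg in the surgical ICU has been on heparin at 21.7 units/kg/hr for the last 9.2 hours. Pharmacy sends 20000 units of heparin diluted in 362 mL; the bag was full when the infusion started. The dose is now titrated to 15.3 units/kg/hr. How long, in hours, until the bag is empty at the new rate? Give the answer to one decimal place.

Initial rate:
Dose = 21.7 units/kg/hr × 20 kg = 434 units/hr
Concentration = 20000 units ÷ 362 mL = 55.24862 units/mL
Rate = 434 units/hr ÷ 55.24862 units/mL = 7.8554 mL/hr
Volume infused so far = 7.8554 mL/hr × 9.2 hr = 72.26968 mL
Volume remaining = 362 − 72.26968 = 289.7303 mL
New rate:
Dose = 15.3 units/kg/hr × 20 kg = 306 units/hr
Rate = 306 units/hr ÷ 55.24862 units/mL = 5.5386 mL/hr
Time remaining = 289.7303 mL ÷ 5.5386 mL/hr = 52.31111 hr

52.3 hours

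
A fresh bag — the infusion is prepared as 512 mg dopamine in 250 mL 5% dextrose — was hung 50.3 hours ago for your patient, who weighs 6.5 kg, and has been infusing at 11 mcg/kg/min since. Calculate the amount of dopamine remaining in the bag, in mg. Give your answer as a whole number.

Dose = 11 mcg/kg/min × 6.5 kg = 71.5 mcg/min
71.5 mcg/min × 60 min/hr = 4290 mcg/hr
Concentration = 512 mg ÷ 250 mL = 2.048 mg/mL = 2048 mcg/mL
Rate = 4290 mcg/hr ÷ 2048 mcg/mL = 2.094727 mL/hr
Volume infused = 2.094727 mL/hr × 50.3 hr = 105.3647 mL
Volume remaining = 250 − 105.3647 = 144.6353 mL
Drug remaining = 144.6353 mL × 2048 mcg/mL = 296213 mcg = 296.213 mg

296 mg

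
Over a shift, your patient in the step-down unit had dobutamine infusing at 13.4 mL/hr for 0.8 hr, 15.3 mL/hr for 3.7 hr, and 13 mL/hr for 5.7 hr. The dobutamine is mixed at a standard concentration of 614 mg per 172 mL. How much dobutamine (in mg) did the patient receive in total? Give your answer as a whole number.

505 mg

Concentration = 614 mg ÷ 172 mL = 3.569767 mg/mL
Stage 1: 13.4 mL/hr × 0.8 hr = 10.72 mL → 10.72 mL × 3.569767 mg/mL = 38.26791 mg
Stage 2: 15.3 mL/hr × 3.7 hr = 56.61 mL → 56.61 mL × 3.569767 mg/mL = 202.0845 mg
Stage 3: 13 mL/hr × 5.7 hr = 74.1 mL → 74.1 mL × 3.569767 mg/mL = 264.5198 mg
Total = 38.26791 + 202.0845 + 264.5198 = 504.8722 mg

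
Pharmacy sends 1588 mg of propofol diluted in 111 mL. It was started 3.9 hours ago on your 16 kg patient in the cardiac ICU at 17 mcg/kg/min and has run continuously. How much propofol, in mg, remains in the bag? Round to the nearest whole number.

Dose = 17 mcg/kg/min × 16 kg = 272 mcg/min
272 mcg/min × 60 min/hr = 16320 mcg/hr
Concentration = 1588 mg ÷ 111 mL = 14.30631 mg/mL = 14306.31 mcg/mL
Rate = 16320 mcg/hr ÷ 14306.31 mcg/mL = 1.140756 mL/hr
Volume infused = 1.140756 mL/hr × 3.9 hr = 4.448947 mL
Volume remaining = 111 − 4.448947 = 106.5511 mL
Drug remaining = 106.5511 mL × 14306.31 mcg/mL = 1524352 mcg = 1524.352 mg

1524 mg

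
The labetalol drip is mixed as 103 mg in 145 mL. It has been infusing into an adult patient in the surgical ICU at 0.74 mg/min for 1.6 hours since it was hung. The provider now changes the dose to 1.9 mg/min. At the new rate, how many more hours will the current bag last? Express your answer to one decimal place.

0.3 hours

Initial rate:
0.74 mg/min × 60 min/hr = 44.4 mg/hr
Concentration = 103 mg ÷ 145 mL = 0.7103448 mg/mL
Rate = 44.4 mg/hr ÷ 0.7103448 mg/mL = 62.50485 mL/hr
Volume infused so far = 62.50485 mL/hr × 1.6 hr = 100.0078 mL
Volume remaining = 145 − 100.0078 = 44.99223 mL
New rate:
1.9 mg/min × 60 min/hr = 114 mg/hr
Rate = 114 mg/hr ÷ 0.7103448 mg/mL = 160.4854 mL/hr
Time remaining = 44.99223 mL ÷ 160.4854 mL/hr = 0.2803509 hr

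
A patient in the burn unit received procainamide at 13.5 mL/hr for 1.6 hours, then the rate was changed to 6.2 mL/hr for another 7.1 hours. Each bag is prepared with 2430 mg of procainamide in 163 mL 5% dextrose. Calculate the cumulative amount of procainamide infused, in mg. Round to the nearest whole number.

Concentration = 2430 mg ÷ 163 mL = 14.90798 mg/mL
Stage 1: 13.5 mL/hr × 1.6 hr = 21.6 mL → 21.6 mL × 14.90798 mg/mL = 322.0123 mg
Stage 2: 6.2 mL/hr × 7.1 hr = 44.02 mL → 44.02 mL × 14.90798 mg/mL = 656.2491 mg
Total = 322.0123 + 656.2491 = 978.2613 mg

978 mg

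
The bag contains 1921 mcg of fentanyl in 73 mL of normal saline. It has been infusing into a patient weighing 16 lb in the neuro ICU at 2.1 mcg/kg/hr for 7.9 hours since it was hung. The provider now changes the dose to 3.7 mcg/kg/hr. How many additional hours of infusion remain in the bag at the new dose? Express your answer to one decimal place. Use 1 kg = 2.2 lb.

66.9 hours

Initial rate:
Weight = 16 lb ÷ 2.2 lb/kg = 7.272727 kg
Dose = 2.1 mcg/kg/hr × 7.272727 kg = 15.27273 mcg/hr
Concentration = 1921 mcg ÷ 73 mL = 26.31507 mcg/mL
Rate = 15.27273 mcg/hr ÷ 26.31507 mcg/mL = 0.5803795 mL/hr
Volume infused so far = 0.5803795 mL/hr × 7.9 hr = 4.584998 mL
Volume remaining = 73 − 4.584998 = 68.415 mL
New rate:
Dose = 3.7 mcg/kg/hr × 7.272727 kg = 26.90909 mcg/hr
Rate = 26.90909 mcg/hr ÷ 26.31507 mcg/mL = 1.022573 mL/hr
Time remaining = 68.415 mL ÷ 1.022573 mL/hr = 66.90473 hr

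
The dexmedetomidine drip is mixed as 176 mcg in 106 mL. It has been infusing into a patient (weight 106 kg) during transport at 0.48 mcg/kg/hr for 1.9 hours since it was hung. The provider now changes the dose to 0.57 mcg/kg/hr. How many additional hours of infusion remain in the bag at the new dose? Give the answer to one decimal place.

Initial rate:
Dose = 0.48 mcg/kg/hr × 106 kg = 50.88 mcg/hr
Concentration = 176 mcg ÷ 106 mL = 1.660377 mcg/mL
Rate = 50.88 mcg/hr ÷ 1.660377 mcg/mL = 30.64364 mL/hr
Volume infused so far = 30.64364 mL/hr × 1.9 hr = 58.22291 mL
Volume remaining = 106 − 58.22291 = 47.77709 mL
New rate:
Dose = 0.57 mcg/kg/hr × 106 kg = 60.42 mcg/hr
Rate = 60.42 mcg/hr ÷ 1.660377 mcg/mL = 36.38932 mL/hr
Time remaining = 47.77709 mL ÷ 36.38932 mL/hr = 1.312943 hr

1.3 hours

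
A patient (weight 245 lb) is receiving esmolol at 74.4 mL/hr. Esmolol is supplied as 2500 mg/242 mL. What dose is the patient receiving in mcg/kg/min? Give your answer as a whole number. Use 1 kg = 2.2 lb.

Weight = 245 lb ÷ 2.2 lb/kg = 111.3636 kg
Concentration = 2500 mg ÷ 242 mL = 10.33058 mg/mL = 10330.58 mcg/mL
Drug rate = 74.4 mL/hr × 10330.58 mcg/mL = 768595 mcg/hr
768595 mcg/hr ÷ 60 min/hr = 12809.92 mcg/min
12809.92 mcg/min ÷ 111.3636 kg = 115.0278 mcg/kg/min

115 mcg/kg/min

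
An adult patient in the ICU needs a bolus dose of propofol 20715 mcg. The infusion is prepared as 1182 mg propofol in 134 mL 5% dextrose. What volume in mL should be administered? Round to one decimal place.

2.3 mL

Concentration = 1182 mg ÷ 134 mL = 8.820896 mg/mL = 8820.896 mcg/mL
Volume = 20715 mcg ÷ 8820.896 mcg/mL = 2.348401 mL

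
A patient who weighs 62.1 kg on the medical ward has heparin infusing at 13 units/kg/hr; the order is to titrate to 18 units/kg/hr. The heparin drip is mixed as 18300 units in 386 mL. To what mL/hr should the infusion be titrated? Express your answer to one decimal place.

23.6 mL/hr

Dose = 18 units/kg/hr × 62.1 kg = 1117.8 units/hr
Concentration = 18300 units ÷ 386 mL = 47.40933 units/mL
Rate = 1117.8 units/hr ÷ 47.40933 units/mL = 23.57764 mL/hr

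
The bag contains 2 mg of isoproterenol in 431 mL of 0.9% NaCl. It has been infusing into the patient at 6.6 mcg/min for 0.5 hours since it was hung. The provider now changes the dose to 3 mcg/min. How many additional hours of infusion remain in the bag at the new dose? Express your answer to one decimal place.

10.0 hours

Initial rate:
6.6 mcg/min × 60 min/hr = 396 mcg/hr
Concentration = 2 mg ÷ 431 mL = 0.004640371 mg/mL = 4.640371 mcg/mL
Rate = 396 mcg/hr ÷ 4.640371 mcg/mL = 85.338 mL/hr
Volume infused so far = 85.338 mL/hr × 0.5 hr = 42.669 mL
Volume remaining = 431 − 42.669 = 388.331 mL
New rate:
3 mcg/min × 60 min/hr = 180 mcg/hr
Rate = 180 mcg/hr ÷ 4.640371 mcg/mL = 38.79 mL/hr
Time remaining = 388.331 mL ÷ 38.79 mL/hr = 10.01111 hr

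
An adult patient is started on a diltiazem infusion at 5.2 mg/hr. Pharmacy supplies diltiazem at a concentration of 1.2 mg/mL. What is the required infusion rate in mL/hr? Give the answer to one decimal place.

Rate = 5.2 mg/hr ÷ 1.2 mg/mL = 4.333333 mL/hr

4.3 mL/hr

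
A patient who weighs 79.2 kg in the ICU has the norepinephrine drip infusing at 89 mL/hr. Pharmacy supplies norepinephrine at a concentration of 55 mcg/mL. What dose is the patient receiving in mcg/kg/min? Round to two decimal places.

Drug rate = 89 mL/hr × 55 mcg/mL = 4895 mcg/hr
4895 mcg/hr ÷ 60 min/hr = 81.58333 mcg/min
81.58333 mcg/min ÷ 79.2 kg = 1.030093 mcg/kg/min

1.03 mcg/kg/min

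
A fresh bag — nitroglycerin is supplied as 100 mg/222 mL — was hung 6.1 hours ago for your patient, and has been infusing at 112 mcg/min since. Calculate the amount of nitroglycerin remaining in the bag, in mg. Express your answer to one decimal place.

59.0 mg

112 mcg/min × 60 min/hr = 6720 mcg/hr
Concentration = 100 mg ÷ 222 mL = 0.4504505 mg/mL = 450.4505 mcg/mL
Rate = 6720 mcg/hr ÷ 450.4505 mcg/mL = 14.9184 mL/hr
Volume infused = 14.9184 mL/hr × 6.1 hr = 91.00224 mL
Volume remaining = 222 − 91.00224 = 130.9978 mL
Drug remaining = 130.9978 mL × 450.4505 mcg/mL = 59008 mcg = 59.008 mg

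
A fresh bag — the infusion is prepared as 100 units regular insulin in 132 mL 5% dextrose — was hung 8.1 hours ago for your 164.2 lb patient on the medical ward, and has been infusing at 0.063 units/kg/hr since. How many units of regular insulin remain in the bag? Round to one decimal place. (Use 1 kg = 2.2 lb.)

61.9 units

Weight = 164.2 lb ÷ 2.2 lb/kg = 74.63636 kg
Dose = 0.063 units/kg/hr × 74.63636 kg = 4.702091 units/hr
Concentration = 100 units ÷ 132 mL = 0.7575758 units/mL
Rate = 4.702091 units/hr ÷ 0.7575758 units/mL = 6.20676 mL/hr
Volume infused = 6.20676 mL/hr × 8.1 hr = 50.27476 mL
Volume remaining = 132 − 50.27476 = 81.72524 mL
Drug remaining = 81.72524 mL × 0.7575758 units/mL = 61.91306 units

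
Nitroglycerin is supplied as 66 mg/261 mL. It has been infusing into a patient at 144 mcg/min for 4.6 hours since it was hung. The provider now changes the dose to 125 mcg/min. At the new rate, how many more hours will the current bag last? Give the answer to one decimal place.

Initial rate:
144 mcg/min × 60 min/hr = 8640 mcg/hr
Concentration = 66 mg ÷ 261 mL = 0.2528736 mg/mL = 252.8736 mcg/mL
Rate = 8640 mcg/hr ÷ 252.8736 mcg/mL = 34.16727 mL/hr
Volume infused so far = 34.16727 mL/hr × 4.6 hr = 157.1695 mL
Volume remaining = 261 − 157.1695 = 103.8305 mL
New rate:
125 mcg/min × 60 min/hr = 7500 mcg/hr
Rate = 7500 mcg/hr ÷ 252.8736 mcg/mL = 29.65909 mL/hr
Time remaining = 103.8305 mL ÷ 29.65909 mL/hr = 3.5008 hr

3.5 hours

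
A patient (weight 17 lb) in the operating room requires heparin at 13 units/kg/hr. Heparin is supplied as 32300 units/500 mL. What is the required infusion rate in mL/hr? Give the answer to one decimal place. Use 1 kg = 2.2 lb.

1.6 mL/hr

Weight = 17 lb ÷ 2.2 lb/kg = 7.727273 kg
Dose = 13 units/kg/hr × 7.727273 kg = 100.4545 units/hr
Concentration = 32300 units ÷ 500 mL = 64.6 units/mL
Rate = 100.4545 units/hr ÷ 64.6 units/mL = 1.555024 mL/hr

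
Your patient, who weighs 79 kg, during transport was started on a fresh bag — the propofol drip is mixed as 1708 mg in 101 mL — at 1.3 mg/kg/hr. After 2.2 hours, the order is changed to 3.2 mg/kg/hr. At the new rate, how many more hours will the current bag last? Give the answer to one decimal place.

5.9 hours

Initial rate:
Dose = 1.3 mg/kg/hr × 79 kg = 102.7 mg/hr
Concentration = 1708 mg ÷ 101 mL = 16.91089 mg/mL
Rate = 102.7 mg/hr ÷ 16.91089 mg/mL = 6.073009 mL/hr
Volume infused so far = 6.073009 mL/hr × 2.2 hr = 13.36062 mL
Volume remaining = 101 − 13.36062 = 87.63938 mL
New rate:
Dose = 3.2 mg/kg/hr × 79 kg = 252.8 mg/hr
Rate = 252.8 mg/hr ÷ 16.91089 mg/mL = 14.94895 mL/hr
Time remaining = 87.63938 mL ÷ 14.94895 mL/hr = 5.862579 hr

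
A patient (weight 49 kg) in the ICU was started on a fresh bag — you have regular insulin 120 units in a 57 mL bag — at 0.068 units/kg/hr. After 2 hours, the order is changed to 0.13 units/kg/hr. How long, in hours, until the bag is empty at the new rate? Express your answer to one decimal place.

Initial rate:
Dose = 0.068 units/kg/hr × 49 kg = 3.332 units/hr
Concentration = 120 units ÷ 57 mL = 2.105263 units/mL
Rate = 3.332 units/hr ÷ 2.105263 units/mL = 1.5827 mL/hr
Volume infused so far = 1.5827 mL/hr × 2 hr = 3.1654 mL
Volume remaining = 57 − 3.1654 = 53.8346 mL
New rate:
Dose = 0.13 units/kg/hr × 49 kg = 6.37 units/hr
Rate = 6.37 units/hr ÷ 2.105263 units/mL = 3.02575 mL/hr
Time remaining = 53.8346 mL ÷ 3.02575 mL/hr = 17.79215 hr

17.8 hours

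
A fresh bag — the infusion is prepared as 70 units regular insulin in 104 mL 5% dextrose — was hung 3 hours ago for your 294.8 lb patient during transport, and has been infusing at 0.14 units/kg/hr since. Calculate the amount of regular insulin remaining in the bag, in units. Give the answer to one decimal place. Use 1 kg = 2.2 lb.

Weight = 294.8 lb ÷ 2.2 lb/kg = 134 kg
Dose = 0.14 units/kg/hr × 134 kg = 18.76 units/hr
Concentration = 70 units ÷ 104 mL = 0.6730769 units/mL
Rate = 18.76 units/hr ÷ 0.6730769 units/mL = 27.872 mL/hr
Volume infused = 27.872 mL/hr × 3 hr = 83.616 mL
Volume remaining = 104 − 83.616 = 20.384 mL
Drug remaining = 20.384 mL × 0.6730769 units/mL = 13.72 units

13.7 units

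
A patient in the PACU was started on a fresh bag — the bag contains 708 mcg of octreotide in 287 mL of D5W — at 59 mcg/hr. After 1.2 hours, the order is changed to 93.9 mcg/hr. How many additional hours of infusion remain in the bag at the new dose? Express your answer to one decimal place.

6.8 hours

Initial rate:
Concentration = 708 mcg ÷ 287 mL = 2.466899 mcg/mL
Rate = 59 mcg/hr ÷ 2.466899 mcg/mL = 23.91667 mL/hr
Volume infused so far = 23.91667 mL/hr × 1.2 hr = 28.7 mL
Volume remaining = 287 − 28.7 = 258.3 mL
New rate:
Rate = 93.9 mcg/hr ÷ 2.466899 mcg/mL = 38.06398 mL/hr
Time remaining = 258.3 mL ÷ 38.06398 mL/hr = 6.785942 hr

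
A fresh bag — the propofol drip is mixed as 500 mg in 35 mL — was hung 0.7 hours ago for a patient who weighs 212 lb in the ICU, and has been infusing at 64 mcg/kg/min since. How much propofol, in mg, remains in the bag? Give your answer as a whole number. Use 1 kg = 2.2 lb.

Weight = 212 lb ÷ 2.2 lb/kg = 96.36364 kg
Dose = 64 mcg/kg/min × 96.36364 kg = 6167.273 mcg/min
6167.273 mcg/min × 60 min/hr = 370036.4 mcg/hr
Concentration = 500 mg ÷ 35 mL = 14.28571 mg/mL = 14285.71 mcg/mL
Rate = 370036.4 mcg/hr ÷ 14285.71 mcg/mL = 25.90255 mL/hr
Volume infused = 25.90255 mL/hr × 0.7 hr = 18.13178 mL
Volume remaining = 35 − 18.13178 = 16.86822 mL
Drug remaining = 16.86822 mL × 14285.71 mcg/mL = 240974.5 mcg = 240.9745 mg

241 mg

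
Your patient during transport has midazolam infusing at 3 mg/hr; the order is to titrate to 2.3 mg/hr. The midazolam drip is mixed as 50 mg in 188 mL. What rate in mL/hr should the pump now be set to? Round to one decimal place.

8.6 mL/hr

Concentration = 50 mg ÷ 188 mL = 0.2659574 mg/mL
Rate = 2.3 mg/hr ÷ 0.2659574 mg/mL = 8.648 mL/hr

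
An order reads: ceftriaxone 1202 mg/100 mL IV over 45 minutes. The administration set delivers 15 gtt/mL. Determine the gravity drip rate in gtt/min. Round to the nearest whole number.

100 mL ÷ (45 min) = 2.222222 mL/min
2.222222 mL/min × 15 gtt/mL = 33.33333 gtt/min

33 gtt/min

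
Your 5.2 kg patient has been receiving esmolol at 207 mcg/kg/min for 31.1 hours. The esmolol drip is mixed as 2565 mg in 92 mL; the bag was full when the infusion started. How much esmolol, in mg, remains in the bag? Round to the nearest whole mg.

556 mg

Dose = 207 mcg/kg/min × 5.2 kg = 1076.4 mcg/min
1076.4 mcg/min × 60 min/hr = 64584 mcg/hr
Concentration = 2565 mg ÷ 92 mL = 27.88043 mg/mL = 27880.43 mcg/mL
Rate = 64584 mcg/hr ÷ 27880.43 mcg/mL = 2.316463 mL/hr
Volume infused = 2.316463 mL/hr × 31.1 hr = 72.042 mL
Volume remaining = 92 − 72.042 = 19.958 mL
Drug remaining = 19.958 mL × 27880.43 mcg/mL = 556437.6 mcg = 556.4376 mg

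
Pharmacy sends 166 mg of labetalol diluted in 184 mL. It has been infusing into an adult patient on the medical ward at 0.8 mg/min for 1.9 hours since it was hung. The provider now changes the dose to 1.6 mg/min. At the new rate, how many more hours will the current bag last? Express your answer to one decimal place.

Initial rate:
0.8 mg/min × 60 min/hr = 48 mg/hr
Concentration = 166 mg ÷ 184 mL = 0.9021739 mg/mL
Rate = 48 mg/hr ÷ 0.9021739 mg/mL = 53.20482 mL/hr
Volume infused so far = 53.20482 mL/hr × 1.9 hr = 101.0892 mL
Volume remaining = 184 − 101.0892 = 82.91084 mL
New rate:
1.6 mg/min × 60 min/hr = 96 mg/hr
Rate = 96 mg/hr ÷ 0.9021739 mg/mL = 106.4096 mL/hr
Time remaining = 82.91084 mL ÷ 106.4096 mL/hr = 0.7791667 hr

0.8 hours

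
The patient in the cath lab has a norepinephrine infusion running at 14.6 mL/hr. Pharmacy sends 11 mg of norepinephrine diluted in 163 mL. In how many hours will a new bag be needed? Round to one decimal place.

Duration = 163 mL ÷ 14.6 mL/hr = 11.16438 hr

11.2 hours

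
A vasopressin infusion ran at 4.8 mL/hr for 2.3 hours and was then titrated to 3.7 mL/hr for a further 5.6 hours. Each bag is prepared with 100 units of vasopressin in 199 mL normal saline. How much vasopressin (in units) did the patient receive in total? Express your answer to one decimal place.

16.0 units

Concentration = 100 units ÷ 199 mL = 0.5025126 units/mL
Stage 1: 4.8 mL/hr × 2.3 hr = 11.04 mL → 11.04 mL × 0.5025126 units/mL = 5.547739 units
Stage 2: 3.7 mL/hr × 5.6 hr = 20.72 mL → 20.72 mL × 0.5025126 units/mL = 10.41206 units
Total = 5.547739 + 10.41206 = 15.9598 units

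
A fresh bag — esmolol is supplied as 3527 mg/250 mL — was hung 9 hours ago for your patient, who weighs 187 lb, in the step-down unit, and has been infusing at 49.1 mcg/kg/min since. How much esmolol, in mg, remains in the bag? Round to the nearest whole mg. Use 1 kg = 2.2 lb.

Weight = 187 lb ÷ 2.2 lb/kg = 85 kg
Dose = 49.1 mcg/kg/min × 85 kg = 4173.5 mcg/min
4173.5 mcg/min × 60 min/hr = 250410 mcg/hr
Concentration = 3527 mg ÷ 250 mL = 14.108 mg/mL = 14108 mcg/mL
Rate = 250410 mcg/hr ÷ 14108 mcg/mL = 17.7495 mL/hr
Volume infused = 17.7495 mL/hr × 9 hr = 159.7455 mL
Volume remaining = 250 − 159.7455 = 90.25447 mL
Drug remaining = 90.25447 mL × 14108 mcg/mL = 1273310 mcg = 1273.31 mg

1273 mg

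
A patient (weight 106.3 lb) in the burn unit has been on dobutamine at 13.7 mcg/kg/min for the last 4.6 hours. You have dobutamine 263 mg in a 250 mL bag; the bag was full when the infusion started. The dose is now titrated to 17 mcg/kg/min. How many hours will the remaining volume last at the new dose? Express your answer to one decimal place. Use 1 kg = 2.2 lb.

1.6 hours

Initial rate:
Weight = 106.3 lb ÷ 2.2 lb/kg = 48.31818 kg
Dose = 13.7 mcg/kg/min × 48.31818 kg = 661.9591 mcg/min
661.9591 mcg/min × 60 min/hr = 39717.55 mcg/hr
Concentration = 263 mg ÷ 250 mL = 1.052 mg/mL = 1052 mcg/mL
Rate = 39717.55 mcg/hr ÷ 1052 mcg/mL = 37.75432 mL/hr
Volume infused so far = 37.75432 mL/hr × 4.6 hr = 173.6699 mL
Volume remaining = 250 − 173.6699 = 76.33012 mL
New rate:
Dose = 17 mcg/kg/min × 48.31818 kg = 821.4091 mcg/min
821.4091 mcg/min × 60 min/hr = 49284.55 mcg/hr
Rate = 49284.55 mcg/hr ÷ 1052 mcg/mL = 46.84843 mL/hr
Time remaining = 76.33012 mL ÷ 46.84843 mL/hr = 1.6293 hr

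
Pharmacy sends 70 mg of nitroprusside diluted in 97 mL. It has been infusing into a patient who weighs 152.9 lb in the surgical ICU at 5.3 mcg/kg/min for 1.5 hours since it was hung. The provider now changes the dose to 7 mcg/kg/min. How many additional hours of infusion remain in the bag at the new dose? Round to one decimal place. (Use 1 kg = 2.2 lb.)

Initial rate:
Weight = 152.9 lb ÷ 2.2 lb/kg = 69.5 kg
Dose = 5.3 mcg/kg/min × 69.5 kg = 368.35 mcg/min
368.35 mcg/min × 60 min/hr = 22101 mcg/hr
Concentration = 70 mg ÷ 97 mL = 0.7216495 mg/mL = 721.6495 mcg/mL
Rate = 22101 mcg/hr ÷ 721.6495 mcg/mL = 30.62567 mL/hr
Volume infused so far = 30.62567 mL/hr × 1.5 hr = 45.93851 mL
Volume remaining = 97 − 45.93851 = 51.06149 mL
New rate:
Dose = 7 mcg/kg/min × 69.5 kg = 486.5 mcg/min
486.5 mcg/min × 60 min/hr = 29190 mcg/hr
Rate = 29190 mcg/hr ÷ 721.6495 mcg/mL = 40.449 mL/hr
Time remaining = 51.06149 mL ÷ 40.449 mL/hr = 1.262367 hr

1.3 hours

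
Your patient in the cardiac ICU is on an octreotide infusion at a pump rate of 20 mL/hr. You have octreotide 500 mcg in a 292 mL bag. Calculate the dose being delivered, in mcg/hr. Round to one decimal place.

34.2 mcg/hr

Concentration = 500 mcg ÷ 292 mL = 1.712329 mcg/mL
Drug rate = 20 mL/hr × 1.712329 mcg/mL = 34.24658 mcg/hr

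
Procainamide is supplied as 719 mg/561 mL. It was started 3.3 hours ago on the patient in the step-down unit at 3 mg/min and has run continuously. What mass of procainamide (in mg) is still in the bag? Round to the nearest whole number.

3 mg/min × 60 min/hr = 180 mg/hr
Concentration = 719 mg ÷ 561 mL = 1.28164 mg/mL
Rate = 180 mg/hr ÷ 1.28164 mg/mL = 140.4451 mL/hr
Volume infused = 140.4451 mL/hr × 3.3 hr = 463.4687 mL
Volume remaining = 561 − 463.4687 = 97.53129 mL
Drug remaining = 97.53129 mL × 1.28164 mg/mL = 125 mg

125 mg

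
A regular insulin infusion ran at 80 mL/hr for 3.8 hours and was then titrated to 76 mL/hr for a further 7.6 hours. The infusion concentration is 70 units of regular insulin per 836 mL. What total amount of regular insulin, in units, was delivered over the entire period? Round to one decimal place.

Concentration = 70 units ÷ 836 mL = 0.08373206 units/mL
Stage 1: 80 mL/hr × 3.8 hr = 304 mL → 304 mL × 0.08373206 units/mL = 25.45455 units
Stage 2: 76 mL/hr × 7.6 hr = 577.6 mL → 577.6 mL × 0.08373206 units/mL = 48.36364 units
Total = 25.45455 + 48.36364 = 73.81818 units

73.8 units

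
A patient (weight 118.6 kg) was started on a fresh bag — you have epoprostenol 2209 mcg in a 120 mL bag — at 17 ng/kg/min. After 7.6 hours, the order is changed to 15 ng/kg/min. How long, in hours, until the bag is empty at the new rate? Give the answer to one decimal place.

Initial rate:
Dose = 17 ng/kg/min × 118.6 kg = 2016.2 ng/min
2016.2 ng/min × 60 min/hr = 120972 ng/hr
Concentration = 2209 mcg ÷ 120 mL = 18.40833 mcg/mL = 18408.33 ng/mL
Rate = 120972 ng/hr ÷ 18408.33 ng/mL = 6.571589 mL/hr
Volume infused so far = 6.571589 mL/hr × 7.6 hr = 49.94408 mL
Volume remaining = 120 − 49.94408 = 70.05592 mL
New rate:
Dose = 15 ng/kg/min × 118.6 kg = 1779 ng/min
1779 ng/min × 60 min/hr = 106740 ng/hr
Rate = 106740 ng/hr ÷ 18408.33 ng/mL = 5.798461 mL/hr
Time remaining = 70.05592 mL ÷ 5.798461 mL/hr = 12.08181 hr

12.1 hours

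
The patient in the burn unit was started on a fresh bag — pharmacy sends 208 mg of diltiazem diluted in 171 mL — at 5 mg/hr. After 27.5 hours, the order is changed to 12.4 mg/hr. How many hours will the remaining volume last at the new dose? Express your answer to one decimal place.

5.7 hours

Initial rate:
Concentration = 208 mg ÷ 171 mL = 1.216374 mg/mL
Rate = 5 mg/hr ÷ 1.216374 mg/mL = 4.110577 mL/hr
Volume infused so far = 4.110577 mL/hr × 27.5 hr = 113.0409 mL
Volume remaining = 171 − 113.0409 = 57.95913 mL
New rate:
Rate = 12.4 mg/hr ÷ 1.216374 mg/mL = 10.19423 mL/hr
Time remaining = 57.95913 mL ÷ 10.19423 mL/hr = 5.685484 hr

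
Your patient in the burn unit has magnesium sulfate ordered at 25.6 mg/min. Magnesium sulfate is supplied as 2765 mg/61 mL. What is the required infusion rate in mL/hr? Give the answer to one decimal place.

33.9 mL/hr

25.6 mg/min × 60 min/hr = 1536 mg/hr
Concentration = 2765 mg ÷ 61 mL = 45.32787 mg/mL
Rate = 1536 mg/hr ÷ 45.32787 mg/mL = 33.88644 mL/hr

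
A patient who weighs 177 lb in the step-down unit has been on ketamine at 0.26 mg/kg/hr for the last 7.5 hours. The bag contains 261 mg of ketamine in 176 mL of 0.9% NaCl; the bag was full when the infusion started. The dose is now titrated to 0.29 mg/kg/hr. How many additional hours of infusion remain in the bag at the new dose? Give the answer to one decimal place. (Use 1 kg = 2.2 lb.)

Initial rate:
Weight = 177 lb ÷ 2.2 lb/kg = 80.45455 kg
Dose = 0.26 mg/kg/hr × 80.45455 kg = 20.91818 mg/hr
Concentration = 261 mg ÷ 176 mL = 1.482955 mg/mL
Rate = 20.91818 mg/hr ÷ 1.482955 mg/mL = 14.10575 mL/hr
Volume infused so far = 14.10575 mL/hr × 7.5 hr = 105.7931 mL
Volume remaining = 176 − 105.7931 = 70.2069 mL
New rate:
Dose = 0.29 mg/kg/hr × 80.45455 kg = 23.33182 mg/hr
Rate = 23.33182 mg/hr ÷ 1.482955 mg/mL = 15.73333 mL/hr
Time remaining = 70.2069 mL ÷ 15.73333 mL/hr = 4.462303 hr

4.5 hours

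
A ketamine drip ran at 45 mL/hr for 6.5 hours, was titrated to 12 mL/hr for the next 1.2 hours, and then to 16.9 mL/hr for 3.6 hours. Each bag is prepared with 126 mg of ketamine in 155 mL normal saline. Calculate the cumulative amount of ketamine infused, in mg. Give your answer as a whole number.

Concentration = 126 mg ÷ 155 mL = 0.8129032 mg/mL
Stage 1: 45 mL/hr × 6.5 hr = 292.5 mL → 292.5 mL × 0.8129032 mg/mL = 237.7742 mg
Stage 2: 12 mL/hr × 1.2 hr = 14.4 mL → 14.4 mL × 0.8129032 mg/mL = 11.70581 mg
Stage 3: 16.9 mL/hr × 3.6 hr = 60.84 mL → 60.84 mL × 0.8129032 mg/mL = 49.45703 mg
Total = 237.7742 + 11.70581 + 49.45703 = 298.937 mg

299 mg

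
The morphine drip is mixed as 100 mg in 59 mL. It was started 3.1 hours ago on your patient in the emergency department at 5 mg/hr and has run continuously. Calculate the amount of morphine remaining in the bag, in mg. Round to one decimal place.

Concentration = 100 mg ÷ 59 mL = 1.694915 mg/mL
Rate = 5 mg/hr ÷ 1.694915 mg/mL = 2.95 mL/hr
Volume infused = 2.95 mL/hr × 3.1 hr = 9.145 mL
Volume remaining = 59 − 9.145 = 49.855 mL
Drug remaining = 49.855 mL × 1.694915 mg/mL = 84.5 mg

84.5 mg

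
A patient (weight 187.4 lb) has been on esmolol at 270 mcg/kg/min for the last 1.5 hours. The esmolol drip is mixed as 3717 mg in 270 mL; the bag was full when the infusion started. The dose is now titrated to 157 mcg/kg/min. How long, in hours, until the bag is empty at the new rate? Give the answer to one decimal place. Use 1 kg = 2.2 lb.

2.1 hours

Initial rate:
Weight = 187.4 lb ÷ 2.2 lb/kg = 85.18182 kg
Dose = 270 mcg/kg/min × 85.18182 kg = 22999.09 mcg/min
22999.09 mcg/min × 60 min/hr = 1379945 mcg/hr
Concentration = 3717 mg ÷ 270 mL = 13.76667 mg/mL = 13766.67 mcg/mL
Rate = 1379945 mcg/hr ÷ 13766.67 mcg/mL = 100.2382 mL/hr
Volume infused so far = 100.2382 mL/hr × 1.5 hr = 150.3573 mL
Volume remaining = 270 − 150.3573 = 119.6427 mL
New rate:
Dose = 157 mcg/kg/min × 85.18182 kg = 13373.55 mcg/min
13373.55 mcg/min × 60 min/hr = 802412.7 mcg/hr
Rate = 802412.7 mcg/hr ÷ 13766.67 mcg/mL = 58.28664 mL/hr
Time remaining = 119.6427 mL ÷ 58.28664 mL/hr = 2.052662 hr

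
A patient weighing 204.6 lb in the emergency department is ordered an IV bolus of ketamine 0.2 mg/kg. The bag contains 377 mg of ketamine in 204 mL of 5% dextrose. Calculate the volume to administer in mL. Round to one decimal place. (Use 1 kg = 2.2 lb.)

10.1 mL

Weight = 204.6 lb ÷ 2.2 lb/kg = 93 kg
Dose = 0.2 mg/kg × 93 kg = 18.6 mg
Concentration = 377 mg ÷ 204 mL = 1.848039 mg/mL
Volume = 18.6 mg ÷ 1.848039 mg/mL = 10.06472 mL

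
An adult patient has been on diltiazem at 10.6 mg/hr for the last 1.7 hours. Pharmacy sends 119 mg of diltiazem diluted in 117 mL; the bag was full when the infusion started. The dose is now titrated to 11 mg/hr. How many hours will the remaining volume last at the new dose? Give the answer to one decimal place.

9.2 hours

Initial rate:
Concentration = 119 mg ÷ 117 mL = 1.017094 mg/mL
Rate = 10.6 mg/hr ÷ 1.017094 mg/mL = 10.42185 mL/hr
Volume infused so far = 10.42185 mL/hr × 1.7 hr = 17.71714 mL
Volume remaining = 117 − 17.71714 = 99.28286 mL
New rate:
Rate = 11 mg/hr ÷ 1.017094 mg/mL = 10.81513 mL/hr
Time remaining = 99.28286 mL ÷ 10.81513 mL/hr = 9.18 hr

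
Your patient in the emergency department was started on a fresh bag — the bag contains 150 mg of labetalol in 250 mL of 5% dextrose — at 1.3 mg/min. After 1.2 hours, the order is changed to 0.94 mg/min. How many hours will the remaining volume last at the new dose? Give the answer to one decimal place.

Initial rate:
1.3 mg/min × 60 min/hr = 78 mg/hr
Concentration = 150 mg ÷ 250 mL = 0.6 mg/mL
Rate = 78 mg/hr ÷ 0.6 mg/mL = 130 mL/hr
Volume infused so far = 130 mL/hr × 1.2 hr = 156 mL
Volume remaining = 250 − 156 = 94 mL
New rate:
0.94 mg/min × 60 min/hr = 56.4 mg/hr
Rate = 56.4 mg/hr ÷ 0.6 mg/mL = 94 mL/hr
Time remaining = 94 mL ÷ 94 mL/hr = 1 hr

1.0 hours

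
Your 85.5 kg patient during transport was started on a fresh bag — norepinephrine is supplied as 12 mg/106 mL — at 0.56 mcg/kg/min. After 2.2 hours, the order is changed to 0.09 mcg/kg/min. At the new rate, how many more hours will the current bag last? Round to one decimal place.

12.3 hours

Initial rate:
Dose = 0.56 mcg/kg/min × 85.5 kg = 47.88 mcg/min
47.88 mcg/min × 60 min/hr = 2872.8 mcg/hr
Concentration = 12 mg ÷ 106 mL = 0.1132075 mg/mL = 113.2075 mcg/mL
Rate = 2872.8 mcg/hr ÷ 113.2075 mcg/mL = 25.3764 mL/hr
Volume infused so far = 25.3764 mL/hr × 2.2 hr = 55.82808 mL
Volume remaining = 106 − 55.82808 = 50.17192 mL
New rate:
Dose = 0.09 mcg/kg/min × 85.5 kg = 7.695 mcg/min
7.695 mcg/min × 60 min/hr = 461.7 mcg/hr
Rate = 461.7 mcg/hr ÷ 113.2075 mcg/mL = 4.07835 mL/hr
Time remaining = 50.17192 mL ÷ 4.07835 mL/hr = 12.30201 hr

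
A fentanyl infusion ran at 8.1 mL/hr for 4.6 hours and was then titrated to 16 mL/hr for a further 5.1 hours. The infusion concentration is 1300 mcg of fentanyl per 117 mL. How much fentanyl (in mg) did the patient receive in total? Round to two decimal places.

Concentration = 1300 mcg ÷ 117 mL = 11.11111 mcg/mL
Stage 1: 8.1 mL/hr × 4.6 hr = 37.26 mL → 37.26 mL × 11.11111 mcg/mL = 414 mcg
Stage 2: 16 mL/hr × 5.1 hr = 81.6 mL → 81.6 mL × 11.11111 mcg/mL = 906.6667 mcg
Total = 414 + 906.6667 = 1320.667 mcg = 1.320667 mg

1.32 mg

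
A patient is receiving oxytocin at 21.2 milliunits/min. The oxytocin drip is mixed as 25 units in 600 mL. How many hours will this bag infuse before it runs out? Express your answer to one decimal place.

19.7 hours

21.2 milliunits/min × 60 min/hr = 1272 milliunits/hr
Concentration = 25 units ÷ 600 mL = 0.04166667 units/mL = 41.66667 milliunits/mL
Rate = 1272 milliunits/hr ÷ 41.66667 milliunits/mL = 30.528 mL/hr
Duration = 600 mL ÷ 30.528 mL/hr = 19.65409 hr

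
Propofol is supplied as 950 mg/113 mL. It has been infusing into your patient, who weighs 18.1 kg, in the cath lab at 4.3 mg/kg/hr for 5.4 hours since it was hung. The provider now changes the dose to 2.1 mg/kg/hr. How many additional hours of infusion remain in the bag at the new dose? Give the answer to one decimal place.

Initial rate:
Dose = 4.3 mg/kg/hr × 18.1 kg = 77.83 mg/hr
Concentration = 950 mg ÷ 113 mL = 8.40708 mg/mL
Rate = 77.83 mg/hr ÷ 8.40708 mg/mL = 9.257674 mL/hr
Volume infused so far = 9.257674 mL/hr × 5.4 hr = 49.99144 mL
Volume remaining = 113 − 49.99144 = 63.00856 mL
New rate:
Dose = 2.1 mg/kg/hr × 18.1 kg = 38.01 mg/hr
Rate = 38.01 mg/hr ÷ 8.40708 mg/mL = 4.521189 mL/hr
Time remaining = 63.00856 mL ÷ 4.521189 mL/hr = 13.93628 hr

13.9 hours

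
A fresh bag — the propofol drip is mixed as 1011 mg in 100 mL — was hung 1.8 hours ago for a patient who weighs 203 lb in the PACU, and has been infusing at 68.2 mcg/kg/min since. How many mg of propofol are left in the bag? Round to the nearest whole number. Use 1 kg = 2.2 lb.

331 mg

Weight = 203 lb ÷ 2.2 lb/kg = 92.27273 kg
Dose = 68.2 mcg/kg/min × 92.27273 kg = 6293 mcg/min
6293 mcg/min × 60 min/hr = 377580 mcg/hr
Concentration = 1011 mg ÷ 100 mL = 10.11 mg/mL = 10110 mcg/mL
Rate = 377580 mcg/hr ÷ 10110 mcg/mL = 37.34718 mL/hr
Volume infused = 37.34718 mL/hr × 1.8 hr = 67.22493 mL
Volume remaining = 100 − 67.22493 = 32.77507 mL
Drug remaining = 32.77507 mL × 10110 mcg/mL = 331356 mcg = 331.356 mg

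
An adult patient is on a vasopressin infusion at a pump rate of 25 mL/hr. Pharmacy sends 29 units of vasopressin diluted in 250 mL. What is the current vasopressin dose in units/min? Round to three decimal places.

Concentration = 29 units ÷ 250 mL = 0.116 units/mL
Drug rate = 25 mL/hr × 0.116 units/mL = 2.9 units/hr
2.9 units/hr ÷ 60 min/hr = 0.04833333 units/min

0.048 units/min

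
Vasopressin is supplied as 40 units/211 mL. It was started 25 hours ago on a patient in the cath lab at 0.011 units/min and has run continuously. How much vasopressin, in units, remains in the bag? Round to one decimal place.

0.011 units/min × 60 min/hr = 0.66 units/hr
Concentration = 40 units ÷ 211 mL = 0.1895735 units/mL
Rate = 0.66 units/hr ÷ 0.1895735 units/mL = 3.4815 mL/hr
Volume infused = 3.4815 mL/hr × 25 hr = 87.0375 mL
Volume remaining = 211 − 87.0375 = 123.9625 mL
Drug remaining = 123.9625 mL × 0.1895735 units/mL = 23.5 units

23.5 units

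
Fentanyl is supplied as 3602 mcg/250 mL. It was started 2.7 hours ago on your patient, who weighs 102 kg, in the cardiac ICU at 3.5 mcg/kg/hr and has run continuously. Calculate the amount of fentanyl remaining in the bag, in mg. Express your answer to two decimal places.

2.64 mg

Dose = 3.5 mcg/kg/hr × 102 kg = 357 mcg/hr
Concentration = 3602 mcg ÷ 250 mL = 14.408 mcg/mL
Rate = 357 mcg/hr ÷ 14.408 mcg/mL = 24.7779 mL/hr
Volume infused = 24.7779 mL/hr × 2.7 hr = 66.90033 mL
Volume remaining = 250 − 66.90033 = 183.0997 mL
Drug remaining = 183.0997 mL × 14.408 mcg/mL = 2638.1 mcg = 2.6381 mg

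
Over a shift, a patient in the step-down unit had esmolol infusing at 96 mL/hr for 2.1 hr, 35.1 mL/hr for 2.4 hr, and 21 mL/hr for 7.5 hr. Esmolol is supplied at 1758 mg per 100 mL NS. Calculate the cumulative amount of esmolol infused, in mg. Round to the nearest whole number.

Concentration = 1758 mg ÷ 100 mL = 17.58 mg/mL
Stage 1: 96 mL/hr × 2.1 hr = 201.6 mL → 201.6 mL × 17.58 mg/mL = 3544.128 mg
Stage 2: 35.1 mL/hr × 2.4 hr = 84.24 mL → 84.24 mL × 17.58 mg/mL = 1480.939 mg
Stage 3: 21 mL/hr × 7.5 hr = 157.5 mL → 157.5 mL × 17.58 mg/mL = 2768.85 mg
Total = 3544.128 + 1480.939 + 2768.85 = 7793.917 mg

7794 mg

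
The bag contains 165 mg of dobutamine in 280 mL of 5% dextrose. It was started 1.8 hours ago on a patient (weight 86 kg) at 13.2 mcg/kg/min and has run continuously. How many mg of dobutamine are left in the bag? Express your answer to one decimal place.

42.4 mg

Dose = 13.2 mcg/kg/min × 86 kg = 1135.2 mcg/min
1135.2 mcg/min × 60 min/hr = 68112 mcg/hr
Concentration = 165 mg ÷ 280 mL = 0.5892857 mg/mL = 589.2857 mcg/mL
Rate = 68112 mcg/hr ÷ 589.2857 mcg/mL = 115.584 mL/hr
Volume infused = 115.584 mL/hr × 1.8 hr = 208.0512 mL
Volume remaining = 280 − 208.0512 = 71.9488 mL
Drug remaining = 71.9488 mL × 589.2857 mcg/mL = 42398.4 mcg = 42.3984 mg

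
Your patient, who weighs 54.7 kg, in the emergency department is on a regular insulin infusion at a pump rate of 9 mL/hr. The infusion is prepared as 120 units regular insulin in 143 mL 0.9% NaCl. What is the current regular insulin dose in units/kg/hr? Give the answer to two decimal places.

0.14 units/kg/hr

Concentration = 120 units ÷ 143 mL = 0.8391608 units/mL
Drug rate = 9 mL/hr × 0.8391608 units/mL = 7.552448 units/hr
7.552448 units/hr ÷ 54.7 kg = 0.1380703 units/kg/hr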